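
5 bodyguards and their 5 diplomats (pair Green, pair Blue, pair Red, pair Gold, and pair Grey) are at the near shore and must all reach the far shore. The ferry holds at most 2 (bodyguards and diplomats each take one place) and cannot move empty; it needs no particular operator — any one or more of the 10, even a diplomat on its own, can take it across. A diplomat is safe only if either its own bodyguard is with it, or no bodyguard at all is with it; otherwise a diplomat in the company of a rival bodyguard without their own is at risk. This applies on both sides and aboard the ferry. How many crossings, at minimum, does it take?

impossible

Following every safe sequence of crossings from the start, the most of the 10 that can be at the far shore as the ferry arrives there on crossings 1, 3, 5, 7 is 2, 3, 4, 5 respectively; the best ever achieved is 5 of 10.
From crossing 9 on, no configuration arises that was not already reachable earlier: only 82 distinct safe configurations (who is on which side, and where the ferry is) can ever be reached, none of them has everyone across, and every continuation just revisits them. So no valid plan exists.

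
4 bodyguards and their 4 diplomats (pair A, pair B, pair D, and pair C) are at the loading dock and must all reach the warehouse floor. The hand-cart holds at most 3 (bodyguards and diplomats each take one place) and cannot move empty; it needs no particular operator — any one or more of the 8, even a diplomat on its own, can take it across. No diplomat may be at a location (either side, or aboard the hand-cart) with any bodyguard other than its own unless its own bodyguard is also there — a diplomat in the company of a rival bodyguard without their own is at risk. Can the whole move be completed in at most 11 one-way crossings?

Yes

Yes — this plan uses 9 crossings (≤ 11):
1. bodyguard A and diplomat A cross → the warehouse floor.
2. bodyguard A crosses ← the loading dock.
3. bodyguard A, bodyguard B, and diplomat B cross → the warehouse floor.
4. bodyguard A and diplomat A cross ← the loading dock.
5. bodyguard A, bodyguard C, and bodyguard D cross → the warehouse floor.
6. diplomat B crosses ← the loading dock.
7. diplomat A and diplomat B cross → the warehouse floor.
8. diplomat A crosses ← the loading dock.
9. diplomat A, diplomat C, and diplomat D cross → the warehouse floor.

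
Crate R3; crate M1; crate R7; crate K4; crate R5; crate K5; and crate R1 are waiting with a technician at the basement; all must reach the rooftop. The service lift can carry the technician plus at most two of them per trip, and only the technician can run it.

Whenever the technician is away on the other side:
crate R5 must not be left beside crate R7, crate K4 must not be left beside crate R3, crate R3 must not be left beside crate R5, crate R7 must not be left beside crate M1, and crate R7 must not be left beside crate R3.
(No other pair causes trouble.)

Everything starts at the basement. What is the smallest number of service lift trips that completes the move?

11

Counting alone: the technician can take at most 2 across per trip to the rooftop, so moving all 7 needs at least 4 loaded trips out, with a return between consecutive ones — at least 7 crossings.
The safety rule pushes this higher. Following every safe sequence of crossings, the most of the 7 that can be at the rooftop as the service lift arrives there on crossings 7, 9 is 5, 6 respectively — never all 7.
So no plan with fewer than 11 crossings exists, and this one achieves 11:
1. Technician goes to the rooftop with crate R3 and crate R7.  [the basement: crate K4, crate K5, crate M1, crate R1, crate R5 | the rooftop: crate R3, crate R7]
2. Technician goes back to the basement with crate R3.  [the basement: crate K4, crate K5, crate M1, crate R1, crate R3, crate R5 | the rooftop: crate R7]
3. Technician goes to the rooftop with crate M1 and crate R3.  [the basement: crate K4, crate K5, crate R1, crate R5 | the rooftop: crate M1, crate R3, crate R7]
4. Technician goes back to the basement with crate R7.  [the basement: crate K4, crate K5, crate R1, crate R5, crate R7 | the rooftop: crate M1, crate R3]
5. Technician goes to the rooftop with crate K5 and crate R7.  [the basement: crate K4, crate R1, crate R5 | the rooftop: crate K5, crate M1, crate R3, crate R7]
6. Technician goes back to the basement with crate R7.  [the basement: crate K4, crate R1, crate R5, crate R7 | the rooftop: crate K5, crate M1, crate R3]
7. Technician goes to the rooftop with crate R1 and crate R7.  [the basement: crate K4, crate R5 | the rooftop: crate K5, crate M1, crate R1, crate R3, crate R7]
8. Technician goes back to the basement with crate R7.  [the basement: crate K4, crate R5, crate R7 | the rooftop: crate K5, crate M1, crate R1, crate R3]
9. Technician goes to the rooftop with crate K4 and crate R5.  [the basement: crate R7 | the rooftop: crate K4, crate K5, crate M1, crate R1, crate R3, crate R5]
10. Technician goes back to the basement with crate R3.  [the basement: crate R3, crate R7 | the rooftop: crate K4, crate K5, crate M1, crate R1, crate R5]
11. Technician goes to the rooftop with crate R3 and crate R7.  [the basement: — | the rooftop: crate K4, crate K5, crate M1, crate R1, crate R3, crate R5, crate R7]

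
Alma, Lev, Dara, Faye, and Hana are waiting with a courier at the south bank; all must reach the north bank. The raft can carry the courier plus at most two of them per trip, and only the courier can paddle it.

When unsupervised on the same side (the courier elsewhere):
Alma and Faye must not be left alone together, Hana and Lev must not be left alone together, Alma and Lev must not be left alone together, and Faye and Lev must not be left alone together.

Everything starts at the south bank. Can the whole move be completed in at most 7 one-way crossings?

Yes — this plan uses 7 crossings (≤ 7):
1. Courier goes to the north bank with Alma and Lev.  [the south bank: Dara, Faye, Hana | the north bank: Alma, Lev]
2. Courier goes back to the south bank with Alma.  [the south bank: Alma, Dara, Faye, Hana | the north bank: Lev]
3. Courier goes to the north bank with Alma and Dara.  [the south bank: Faye, Hana | the north bank: Alma, Dara, Lev]
4. Courier goes back to the south bank with Alma.  [the south bank: Alma, Faye, Hana | the north bank: Dara, Lev]
5. Courier goes to the north bank with Alma and Hana.  [the south bank: Faye | the north bank: Alma, Dara, Hana, Lev]
6. Courier goes back to the south bank with Lev.  [the south bank: Faye, Lev | the north bank: Alma, Dara, Hana]
7. Courier goes to the north bank with Faye and Lev.  [the south bank: — | the north bank: Alma, Dara, Faye, Hana, Lev]

Yes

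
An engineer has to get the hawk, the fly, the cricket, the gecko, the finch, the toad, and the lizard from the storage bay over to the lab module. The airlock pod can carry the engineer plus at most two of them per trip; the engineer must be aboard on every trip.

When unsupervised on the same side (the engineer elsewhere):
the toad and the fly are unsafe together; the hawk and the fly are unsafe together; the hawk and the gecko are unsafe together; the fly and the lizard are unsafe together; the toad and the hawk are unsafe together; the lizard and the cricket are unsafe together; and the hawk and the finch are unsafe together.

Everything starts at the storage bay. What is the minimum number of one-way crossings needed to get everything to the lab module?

impossible

Whatever the first load, the items left behind include a forbidden pair without the engineer. No opening move is safe, so no plan exists.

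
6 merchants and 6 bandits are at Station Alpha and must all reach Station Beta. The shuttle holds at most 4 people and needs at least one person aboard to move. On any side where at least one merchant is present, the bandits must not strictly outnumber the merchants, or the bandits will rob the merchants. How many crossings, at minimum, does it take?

9

Counting alone: each trip to Station Beta takes at most 4 across and each return brings at least 1 back, so after t trips out (and t−1 returns) at most 4t − (t−1) of the 12 are across; that first reaches 12 at t = 4, so at least 7 crossings are needed.
The safety rule pushes this higher. Following every safe sequence of crossings, the most of the 12 that can be at Station Beta as the shuttle arrives there on crossing 7 is 11 — never all 12.
So no plan with fewer than 9 crossings exists, and this one achieves 9:
1. 2 bandits → Station Beta.  (Station Alpha: 6M 4B; Station Beta: 0M 2B)
2. 1 bandit ← Station Alpha.  (Station Alpha: 6M 5B; Station Beta: 0M 1B)
3. 4 bandits → Station Beta.  (Station Alpha: 6M 1B; Station Beta: 0M 5B)
4. 1 bandit ← Station Alpha.  (Station Alpha: 6M 2B; Station Beta: 0M 4B)
5. 4 merchants → Station Beta.  (Station Alpha: 2M 2B; Station Beta: 4M 4B)
6. 1 merchant and 1 bandit ← Station Alpha.  (Station Alpha: 3M 3B; Station Beta: 3M 3B)
7. 2 merchants and 2 bandits → Station Beta.  (Station Alpha: 1M 1B; Station Beta: 5M 5B)
8. 1 merchant and 1 bandit ← Station Alpha.  (Station Alpha: 2M 2B; Station Beta: 4M 4B)
9. 2 merchants and 2 bandits → Station Beta.  (Station Alpha: 0M 0B; Station Beta: 6M 6B)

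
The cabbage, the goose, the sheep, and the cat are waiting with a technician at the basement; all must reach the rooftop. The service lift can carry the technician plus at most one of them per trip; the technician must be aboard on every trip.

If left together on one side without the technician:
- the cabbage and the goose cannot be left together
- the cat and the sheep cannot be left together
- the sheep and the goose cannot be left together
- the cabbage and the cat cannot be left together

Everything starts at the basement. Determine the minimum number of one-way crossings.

Whatever the first load, the items left behind include a forbidden pair without the technician. No opening move is safe, so no plan exists.

impossible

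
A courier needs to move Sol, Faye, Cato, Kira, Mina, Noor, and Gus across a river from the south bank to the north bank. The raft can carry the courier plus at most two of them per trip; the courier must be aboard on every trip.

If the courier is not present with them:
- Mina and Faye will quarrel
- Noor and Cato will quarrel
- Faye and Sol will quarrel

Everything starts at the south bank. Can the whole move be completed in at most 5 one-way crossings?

Counting alone: the courier can take at most 2 across per trip to the north bank, so moving all 7 needs at least 4 loaded trips out, with a return between consecutive ones — at least 7 crossings.
Since 5 < 7, 5 crossings cannot be enough. (The shortest complete plan in fact takes 7:)
1. Courier goes to the north bank with Cato and Faye.
2. Courier goes back to the south bank alone.
3. Courier goes to the north bank with Kira and Sol.
4. Courier goes back to the south bank with Faye.
5. Courier goes to the north bank with Gus and Mina.
6. Courier goes back to the south bank alone.
7. Courier goes to the north bank with Faye and Noor.

No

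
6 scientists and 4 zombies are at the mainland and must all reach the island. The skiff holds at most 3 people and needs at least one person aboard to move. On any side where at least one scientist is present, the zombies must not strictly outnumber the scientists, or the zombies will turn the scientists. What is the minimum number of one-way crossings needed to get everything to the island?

9

Counting alone: each trip to the island takes at most 3 across and each return brings at least 1 back, so after t trips out (and t−1 returns) at most 3t − (t−1) of the 10 are across; that first reaches 10 at t = 5, so at least 9 crossings are needed.
The plan below uses exactly 9 crossings, so it is optimal:
1. 2 zombies → the island.  (the mainland: 6S 2Z; the island: 0S 2Z)
2. 1 zombie ← the mainland.  (the mainland: 6S 3Z; the island: 0S 1Z)
3. 3 zombies → the island.  (the mainland: 6S 0Z; the island: 0S 4Z)
4. 1 zombie ← the mainland.  (the mainland: 6S 1Z; the island: 0S 3Z)
5. 3 scientists → the island.  (the mainland: 3S 1Z; the island: 3S 3Z)
6. 1 zombie ← the mainland.  (the mainland: 3S 2Z; the island: 3S 2Z)
7. 1 scientist and 2 zombies → the island.  (the mainland: 2S 0Z; the island: 4S 4Z)
8. 1 zombie ← the mainland.  (the mainland: 2S 1Z; the island: 4S 3Z)
9. 2 scientists and 1 zombie → the island.  (the mainland: 0S 0Z; the island: 6S 4Z)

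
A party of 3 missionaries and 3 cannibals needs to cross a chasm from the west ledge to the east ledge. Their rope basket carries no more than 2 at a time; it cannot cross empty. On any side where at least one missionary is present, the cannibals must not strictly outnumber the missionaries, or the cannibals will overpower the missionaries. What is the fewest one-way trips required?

11

Counting alone: each trip to the east ledge takes at most 2 across and each return brings at least 1 back, so after t trips out (and t−1 returns) at most 2t − (t−1) of the 6 are across; that first reaches 6 at t = 5, so at least 9 crossings are needed.
The safety rule pushes this higher. Following every safe sequence of crossings, the most of the 6 that can be at the east ledge as the rope basket arrives there on crossing 9 is 5 — never all 6.
So no plan with fewer than 11 crossings exists, and this one achieves 11:
1. 2 cannibals → the east ledge.  (the west ledge: 3M 1C; the east ledge: 0M 2C)
2. 1 cannibal ← the west ledge.  (the west ledge: 3M 2C; the east ledge: 0M 1C)
3. 2 cannibals → the east ledge.  (the west ledge: 3M 0C; the east ledge: 0M 3C)
4. 1 cannibal ← the west ledge.  (the west ledge: 3M 1C; the east ledge: 0M 2C)
5. 2 missionaries → the east ledge.  (the west ledge: 1M 1C; the east ledge: 2M 2C)
6. 1 missionary and 1 cannibal ← the west ledge.  (the west ledge: 2M 2C; the east ledge: 1M 1C)
7. 2 missionaries → the east ledge.  (the west ledge: 0M 2C; the east ledge: 3M 1C)
8. 1 cannibal ← the west ledge.  (the west ledge: 0M 3C; the east ledge: 3M 0C)
9. 2 cannibals → the east ledge.  (the west ledge: 0M 1C; the east ledge: 3M 2C)
10. 1 cannibal ← the west ledge.  (the west ledge: 0M 2C; the east ledge: 3M 1C)
11. 2 cannibals → the east ledge.  (the west ledge: 0M 0C; the east ledge: 3M 3C)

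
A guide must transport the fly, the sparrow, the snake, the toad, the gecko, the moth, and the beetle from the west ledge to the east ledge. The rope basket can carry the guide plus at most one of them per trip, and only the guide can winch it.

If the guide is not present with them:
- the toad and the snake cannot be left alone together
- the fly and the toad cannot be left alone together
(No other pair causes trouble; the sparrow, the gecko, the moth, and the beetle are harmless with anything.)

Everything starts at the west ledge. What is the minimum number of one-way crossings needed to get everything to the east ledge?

15

Counting alone: the guide can take at most 1 across per trip to the east ledge, so moving all 7 needs at least 7 loaded trips out, with a return between consecutive ones — at least 13 crossings.
The safety rule pushes this higher. Following every safe sequence of crossings, the most of the 7 that can be at the east ledge as the rope basket arrives there on crossing 13 is 6 — never all 7.
So no plan with fewer than 15 crossings exists, and this one achieves 15:
1. Guide goes to the east ledge with the toad.
2. Guide goes back to the west ledge alone.
3. Guide goes to the east ledge with the fly.
4. Guide goes back to the west ledge with the toad.
5. Guide goes to the east ledge with the snake.
6. Guide goes back to the west ledge alone.
7. Guide goes to the east ledge with the sparrow.
8. Guide goes back to the west ledge alone.
9. Guide goes to the east ledge with the gecko.
10. Guide goes back to the west ledge alone.
11. Guide goes to the east ledge with the moth.
12. Guide goes back to the west ledge alone.
13. Guide goes to the east ledge with the beetle.
14. Guide goes back to the west ledge alone.
15. Guide goes to the east ledge with the toad.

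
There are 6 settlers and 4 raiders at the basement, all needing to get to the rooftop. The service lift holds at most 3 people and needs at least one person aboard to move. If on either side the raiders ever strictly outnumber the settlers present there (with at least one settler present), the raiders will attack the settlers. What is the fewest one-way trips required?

9

Counting alone: each trip to the rooftop takes at most 3 across and each return brings at least 1 back, so after t trips out (and t−1 returns) at most 3t − (t−1) of the 10 are across; that first reaches 10 at t = 5, so at least 9 crossings are needed.
The plan below uses exactly 9 crossings, so it is optimal:
1. 2 raiders → the rooftop.  (the basement: 6S 2R; the rooftop: 0S 2R)
2. 1 raider ← the basement.  (the basement: 6S 3R; the rooftop: 0S 1R)
3. 3 raiders → the rooftop.  (the basement: 6S 0R; the rooftop: 0S 4R)
4. 1 raider ← the basement.  (the basement: 6S 1R; the rooftop: 0S 3R)
5. 3 settlers → the rooftop.  (the basement: 3S 1R; the rooftop: 3S 3R)
6. 1 raider ← the basement.  (the basement: 3S 2R; the rooftop: 3S 2R)
7. 1 settler and 2 raiders → the rooftop.  (the basement: 2S 0R; the rooftop: 4S 4R)
8. 1 raider ← the basement.  (the basement: 2S 1R; the rooftop: 4S 3R)
9. 2 settlers and 1 raider → the rooftop.  (the basement: 0S 0R; the rooftop: 6S 4R)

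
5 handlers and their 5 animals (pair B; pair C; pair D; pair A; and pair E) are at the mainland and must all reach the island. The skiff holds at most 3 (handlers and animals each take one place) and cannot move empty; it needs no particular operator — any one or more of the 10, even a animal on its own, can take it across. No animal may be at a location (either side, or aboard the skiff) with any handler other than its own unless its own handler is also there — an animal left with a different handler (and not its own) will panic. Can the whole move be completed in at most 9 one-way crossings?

Counting alone: each trip to the island takes at most 3 across and each return brings at least 1 back, so after t trips out (and t−1 returns) at most 3t − (t−1) of the 10 are across; that first reaches 10 at t = 5, so at least 9 crossings are needed.
The safety rule pushes this higher. Following every safe sequence of crossings, the most of the 10 that can be at the island as the skiff arrives there on crossing 9 is 9 — never all 10.
So the move cannot be finished within 9 crossings. (The shortest complete plan takes 11:)
1. animal B and handler B cross → the island.
2. handler B crosses ← the mainland.
3. animal A, animal C, and animal D cross → the island.
4. animal B crosses ← the mainland.
5. handler A, handler C, and handler D cross → the island.
6. animal C and handler C cross ← the mainland.
7. handler B, handler C, and handler E cross → the island.
8. animal D crosses ← the mainland.
9. animal B and animal C cross → the island.
10. animal B crosses ← the mainland.
11. animal B, animal D, and animal E cross → the island.

No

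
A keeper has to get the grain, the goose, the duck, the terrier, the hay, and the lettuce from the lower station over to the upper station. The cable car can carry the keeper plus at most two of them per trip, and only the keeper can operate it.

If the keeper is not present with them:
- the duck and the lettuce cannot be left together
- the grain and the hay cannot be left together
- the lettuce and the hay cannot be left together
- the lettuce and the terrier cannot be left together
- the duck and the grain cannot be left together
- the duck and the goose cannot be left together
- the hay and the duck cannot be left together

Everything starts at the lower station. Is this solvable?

No

Whatever the first load, the items left behind include a forbidden pair without the keeper. No opening move is safe, so no plan exists.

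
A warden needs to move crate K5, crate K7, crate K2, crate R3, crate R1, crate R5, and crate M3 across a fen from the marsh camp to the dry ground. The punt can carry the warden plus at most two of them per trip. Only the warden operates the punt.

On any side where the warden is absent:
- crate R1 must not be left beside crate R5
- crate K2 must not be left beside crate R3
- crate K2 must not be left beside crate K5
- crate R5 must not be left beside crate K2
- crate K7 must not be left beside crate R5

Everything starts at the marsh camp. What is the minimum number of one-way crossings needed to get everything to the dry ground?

Counting alone: the warden can take at most 2 across per trip to the dry ground, so moving all 7 needs at least 4 loaded trips out, with a return between consecutive ones — at least 7 crossings.
The safety rule pushes this higher. Following every safe sequence of crossings, the most of the 7 that can be at the dry ground as the punt arrives there on crossing 7 is 6 — never all 7.
So no plan with fewer than 9 crossings exists, and this one achieves 9:
1. Warden goes to the dry ground with crate K2 and crate R5.
2. Warden goes back to the marsh camp with crate K2.
3. Warden goes to the dry ground with crate K2 and crate K5.
4. Warden goes back to the marsh camp with crate K2.
5. Warden goes to the dry ground with crate M3 and crate R3.
6. Warden goes back to the marsh camp alone.
7. Warden goes to the dry ground with crate K7 and crate R1.
8. Warden goes back to the marsh camp with crate R5.
9. Warden goes to the dry ground with crate K2 and crate R5.

9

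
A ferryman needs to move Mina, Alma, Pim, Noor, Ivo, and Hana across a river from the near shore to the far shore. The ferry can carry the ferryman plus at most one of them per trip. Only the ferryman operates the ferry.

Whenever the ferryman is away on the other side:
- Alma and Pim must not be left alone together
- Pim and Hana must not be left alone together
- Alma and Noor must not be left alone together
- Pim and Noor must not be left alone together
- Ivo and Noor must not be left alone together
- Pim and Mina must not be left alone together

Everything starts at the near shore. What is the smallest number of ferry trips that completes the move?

impossible

Whatever the first load, the items left behind include a forbidden pair without the ferryman. No opening move is safe, so no plan exists.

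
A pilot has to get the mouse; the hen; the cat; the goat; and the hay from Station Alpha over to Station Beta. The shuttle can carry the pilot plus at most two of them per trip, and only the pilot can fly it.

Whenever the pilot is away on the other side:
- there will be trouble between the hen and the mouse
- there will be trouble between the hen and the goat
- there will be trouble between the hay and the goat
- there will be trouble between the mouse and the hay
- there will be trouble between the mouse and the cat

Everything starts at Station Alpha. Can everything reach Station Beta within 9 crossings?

Yes

Yes — this plan uses 7 crossings (≤ 9):
1. Pilot goes to Station Beta with the goat and the mouse.  [Station Alpha: the cat, the hay, the hen | Station Beta: the goat, the mouse]
2. Pilot goes back to Station Alpha alone.  [Station Alpha: the cat, the hay, the hen | Station Beta: the goat, the mouse]
3. Pilot goes to Station Beta with the hen.  [Station Alpha: the cat, the hay | Station Beta: the goat, the hen, the mouse]
4. Pilot goes back to Station Alpha with the goat and the mouse.  [Station Alpha: the cat, the goat, the hay, the mouse | Station Beta: the hen]
5. Pilot goes to Station Beta with the cat and the hay.  [Station Alpha: the goat, the mouse | Station Beta: the cat, the hay, the hen]
6. Pilot goes back to Station Alpha alone.  [Station Alpha: the goat, the mouse | Station Beta: the cat, the hay, the hen]
7. Pilot goes to Station Beta with the goat and the mouse.  [Station Alpha: — | Station Beta: the cat, the goat, the hay, the hen, the mouse]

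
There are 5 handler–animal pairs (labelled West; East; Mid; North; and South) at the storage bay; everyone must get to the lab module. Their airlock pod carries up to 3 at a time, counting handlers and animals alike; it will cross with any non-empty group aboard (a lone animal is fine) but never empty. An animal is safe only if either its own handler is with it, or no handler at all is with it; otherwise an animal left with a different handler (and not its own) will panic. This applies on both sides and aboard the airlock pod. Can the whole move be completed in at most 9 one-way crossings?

No

Counting alone: each trip to the lab module takes at most 3 across and each return brings at least 1 back, so after t trips out (and t−1 returns) at most 3t − (t−1) of the 10 are across; that first reaches 10 at t = 5, so at least 9 crossings are needed.
The safety rule pushes this higher. Following every safe sequence of crossings, the most of the 10 that can be at the lab module as the airlock pod arrives there on crossing 9 is 9 — never all 10.
So the move cannot be finished within 9 crossings. (The shortest complete plan takes 11:)
1. animal West and handler West cross → the lab module.
2. handler West crosses ← the storage bay.
3. animal East, animal Mid, and animal North cross → the lab module.
4. animal West crosses ← the storage bay.
5. handler East, handler Mid, and handler North cross → the lab module.
6. animal East and handler East cross ← the storage bay.
7. handler East, handler South, and handler West cross → the lab module.
8. animal Mid crosses ← the storage bay.
9. animal East and animal West cross → the lab module.
10. animal West crosses ← the storage bay.
11. animal Mid, animal South, and animal West cross → the lab module.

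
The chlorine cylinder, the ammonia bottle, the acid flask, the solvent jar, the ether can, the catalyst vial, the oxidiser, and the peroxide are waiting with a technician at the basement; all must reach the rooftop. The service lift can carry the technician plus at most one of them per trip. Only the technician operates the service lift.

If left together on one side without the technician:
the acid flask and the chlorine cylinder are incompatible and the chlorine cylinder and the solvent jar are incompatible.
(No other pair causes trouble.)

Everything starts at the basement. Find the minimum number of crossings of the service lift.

Counting alone: the technician can take at most 1 across per trip to the rooftop, so moving all 8 needs at least 8 loaded trips out, with a return between consecutive ones — at least 15 crossings.
The safety rule pushes this higher. Following every safe sequence of crossings, the most of the 8 that can be at the rooftop as the service lift arrives there on crossing 15 is 7 — never all 8.
So no plan with fewer than 17 crossings exists, and this one achieves 17:
1. Technician goes to the rooftop with the chlorine cylinder.  [the basement: the acid flask, the ammonia bottle, the catalyst vial, the ether can, the oxidiser, the peroxide, the solvent jar | the rooftop: the chlorine cylinder]
2. Technician goes back to the basement alone.  [the basement: the acid flask, the ammonia bottle, the catalyst vial, the ether can, the oxidiser, the peroxide, the solvent jar | the rooftop: the chlorine cylinder]
3. Technician goes to the rooftop with the ammonia bottle.  [the basement: the acid flask, the catalyst vial, the ether can, the oxidiser, the peroxide, the solvent jar | the rooftop: the ammonia bottle, the chlorine cylinder]
4. Technician goes back to the basement alone.  [the basement: the acid flask, the catalyst vial, the ether can, the oxidiser, the peroxide, the solvent jar | the rooftop: the ammonia bottle, the chlorine cylinder]
5. Technician goes to the rooftop with the acid flask.  [the basement: the catalyst vial, the ether can, the oxidiser, the peroxide, the solvent jar | the rooftop: the acid flask, the ammonia bottle, the chlorine cylinder]
6. Technician goes back to the basement with the chlorine cylinder.  [the basement: the catalyst vial, the chlorine cylinder, the ether can, the oxidiser, the peroxide, the solvent jar | the rooftop: the acid flask, the ammonia bottle]
7. Technician goes to the rooftop with the solvent jar.  [the basement: the catalyst vial, the chlorine cylinder, the ether can, the oxidiser, the peroxide | the rooftop: the acid flask, the ammonia bottle, the solvent jar]
8. Technician goes back to the basement alone.  [the basement: the catalyst vial, the chlorine cylinder, the ether can, the oxidiser, the peroxide | the rooftop: the acid flask, the ammonia bottle, the solvent jar]
9. Technician goes to the rooftop with the ether can.  [the basement: the catalyst vial, the chlorine cylinder, the oxidiser, the peroxide | the rooftop: the acid flask, the ammonia bottle, the ether can, the solvent jar]
10. Technician goes back to the basement alone.  [the basement: the catalyst vial, the chlorine cylinder, the oxidiser, the peroxide | the rooftop: the acid flask, the ammonia bottle, the ether can, the solvent jar]
11. Technician goes to the rooftop with the catalyst vial.  [the basement: the chlorine cylinder, the oxidiser, the peroxide | the rooftop: the acid flask, the ammonia bottle, the catalyst vial, the ether can, the solvent jar]
12. Technician goes back to the basement alone.  [the basement: the chlorine cylinder, the oxidiser, the peroxide | the rooftop: the acid flask, the ammonia bottle, the catalyst vial, the ether can, the solvent jar]
13. Technician goes to the rooftop with the oxidiser.  [the basement: the chlorine cylinder, the peroxide | the rooftop: the acid flask, the ammonia bottle, the catalyst vial, the ether can, the oxidiser, the solvent jar]
14. Technician goes back to the basement alone.  [the basement: the chlorine cylinder, the peroxide | the rooftop: the acid flask, the ammonia bottle, the catalyst vial, the ether can, the oxidiser, the solvent jar]
15. Technician goes to the rooftop with the peroxide.  [the basement: the chlorine cylinder | the rooftop: the acid flask, the ammonia bottle, the catalyst vial, the ether can, the oxidiser, the peroxide, the solvent jar]
16. Technician goes back to the basement alone.  [the basement: the chlorine cylinder | the rooftop: the acid flask, the ammonia bottle, the catalyst vial, the ether can, the oxidiser, the peroxide, the solvent jar]
17. Technician goes to the rooftop with the chlorine cylinder.  [the basement: — | the rooftop: the acid flask, the ammonia bottle, the catalyst vial, the chlorine cylinder, the ether can, the oxidiser, the peroxide, the solvent jar]

17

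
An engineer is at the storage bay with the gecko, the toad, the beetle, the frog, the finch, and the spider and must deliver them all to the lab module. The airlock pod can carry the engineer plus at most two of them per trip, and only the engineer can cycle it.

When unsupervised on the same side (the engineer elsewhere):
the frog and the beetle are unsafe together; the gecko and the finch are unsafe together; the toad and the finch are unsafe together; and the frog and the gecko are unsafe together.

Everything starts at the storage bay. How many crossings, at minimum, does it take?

7

Counting alone: the engineer can take at most 2 across per trip to the lab module, so moving all 6 needs at least 3 loaded trips out, with a return between consecutive ones — at least 5 crossings.
The safety rule pushes this higher. Following every safe sequence of crossings, the most of the 6 that can be at the lab module as the airlock pod arrives there on crossing 5 is 5 — never all 6.
So no plan with fewer than 7 crossings exists, and this one achieves 7:
1. Engineer goes to the lab module with the finch and the frog.
2. Engineer goes back to the storage bay alone.
3. Engineer goes to the lab module with the gecko and the toad.
4. Engineer goes back to the storage bay with the finch and the frog.
5. Engineer goes to the lab module with the beetle and the spider.
6. Engineer goes back to the storage bay alone.
7. Engineer goes to the lab module with the finch and the frog.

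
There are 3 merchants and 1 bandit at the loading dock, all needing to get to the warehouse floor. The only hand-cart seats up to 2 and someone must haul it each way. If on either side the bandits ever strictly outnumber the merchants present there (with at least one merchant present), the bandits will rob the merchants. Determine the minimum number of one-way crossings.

5

Counting alone: each trip to the warehouse floor takes at most 2 across and each return brings at least 1 back, so after t trips out (and t−1 returns) at most 2t − (t−1) of the 4 are across; that first reaches 4 at t = 3, so at least 5 crossings are needed.
The plan below uses exactly 5 crossings, so it is optimal:
1. 1 merchant and 1 bandit → the warehouse floor.  (the loading dock: 2M 0B; the warehouse floor: 1M 1B)
2. 1 bandit ← the loading dock.  (the loading dock: 2M 1B; the warehouse floor: 1M 0B)
3. 1 merchant and 1 bandit → the warehouse floor.  (the loading dock: 1M 0B; the warehouse floor: 2M 1B)
4. 1 bandit ← the loading dock.  (the loading dock: 1M 1B; the warehouse floor: 2M 0B)
5. 1 merchant and 1 bandit → the warehouse floor.  (the loading dock: 0M 0B; the warehouse floor: 3M 1B)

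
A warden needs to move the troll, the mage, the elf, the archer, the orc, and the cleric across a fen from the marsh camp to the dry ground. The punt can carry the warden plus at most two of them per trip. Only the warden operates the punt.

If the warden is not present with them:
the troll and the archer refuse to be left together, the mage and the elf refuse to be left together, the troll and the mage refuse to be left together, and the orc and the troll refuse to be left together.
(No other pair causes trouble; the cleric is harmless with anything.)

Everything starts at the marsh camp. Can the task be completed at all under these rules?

Yes

1. Warden goes to the dry ground with the mage and the troll.  [the marsh camp: the archer, the cleric, the elf, the orc | the dry ground: the mage, the troll]
2. Warden goes back to the marsh camp with the troll.  [the marsh camp: the archer, the cleric, the elf, the orc, the troll | the dry ground: the mage]
3. Warden goes to the dry ground with the archer and the troll.  [the marsh camp: the cleric, the elf, the orc | the dry ground: the archer, the mage, the troll]
4. Warden goes back to the marsh camp with the troll.  [the marsh camp: the cleric, the elf, the orc, the troll | the dry ground: the archer, the mage]
5. Warden goes to the dry ground with the cleric and the orc.  [the marsh camp: the elf, the troll | the dry ground: the archer, the cleric, the mage, the orc]
6. Warden goes back to the marsh camp alone.  [the marsh camp: the elf, the troll | the dry ground: the archer, the cleric, the mage, the orc]
7. Warden goes to the dry ground with the elf and the troll.  [the marsh camp: — | the dry ground: the archer, the cleric, the elf, the mage, the orc, the troll]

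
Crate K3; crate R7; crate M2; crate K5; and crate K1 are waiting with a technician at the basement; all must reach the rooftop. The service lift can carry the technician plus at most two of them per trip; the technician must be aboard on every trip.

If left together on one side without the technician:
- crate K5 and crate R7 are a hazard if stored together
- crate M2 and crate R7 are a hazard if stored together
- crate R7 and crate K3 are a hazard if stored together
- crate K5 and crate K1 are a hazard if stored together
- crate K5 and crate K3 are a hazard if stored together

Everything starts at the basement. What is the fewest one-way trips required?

Counting alone: the technician can take at most 2 across per trip to the rooftop, so moving all 5 needs at least 3 loaded trips out, with a return between consecutive ones — at least 5 crossings.
The safety rule pushes this higher. Following every safe sequence of crossings, the most of the 5 that can be at the rooftop as the service lift arrives there on crossing 5 is 4 — never all 5.
So no plan with fewer than 7 crossings exists, and this one achieves 7:
1. Technician goes to the rooftop with crate K5 and crate R7.  [the basement: crate K1, crate K3, crate M2 | the rooftop: crate K5, crate R7]
2. Technician goes back to the basement with crate R7.  [the basement: crate K1, crate K3, crate M2, crate R7 | the rooftop: crate K5]
3. Technician goes to the rooftop with crate K3 and crate M2.  [the basement: crate K1, crate R7 | the rooftop: crate K3, crate K5, crate M2]
4. Technician goes back to the basement with crate K3.  [the basement: crate K1, crate K3, crate R7 | the rooftop: crate K5, crate M2]
5. Technician goes to the rooftop with crate K1 and crate K3.  [the basement: crate R7 | the rooftop: crate K1, crate K3, crate K5, crate M2]
6. Technician goes back to the basement with crate K5.  [the basement: crate K5, crate R7 | the rooftop: crate K1, crate K3, crate M2]
7. Technician goes to the rooftop with crate K5 and crate R7.  [the basement: — | the rooftop: crate K1, crate K3, crate K5, crate M2, crate R7]

7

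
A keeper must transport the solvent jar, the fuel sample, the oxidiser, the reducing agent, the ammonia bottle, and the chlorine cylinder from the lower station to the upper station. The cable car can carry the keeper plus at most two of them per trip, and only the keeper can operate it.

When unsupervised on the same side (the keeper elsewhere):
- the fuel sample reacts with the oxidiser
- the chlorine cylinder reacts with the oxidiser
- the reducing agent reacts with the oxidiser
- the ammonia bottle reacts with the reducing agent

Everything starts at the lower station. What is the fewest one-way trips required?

7

Counting alone: the keeper can take at most 2 across per trip to the upper station, so moving all 6 needs at least 3 loaded trips out, with a return between consecutive ones — at least 5 crossings.
The safety rule pushes this higher. Following every safe sequence of crossings, the most of the 6 that can be at the upper station as the cable car arrives there on crossing 5 is 5 — never all 6.
So no plan with fewer than 7 crossings exists, and this one achieves 7:
1. Keeper goes to the upper station with the oxidiser and the reducing agent.  [the lower station: the ammonia bottle, the chlorine cylinder, the fuel sample, the solvent jar | the upper station: the oxidiser, the reducing agent]
2. Keeper goes back to the lower station with the oxidiser.  [the lower station: the ammonia bottle, the chlorine cylinder, the fuel sample, the oxidiser, the solvent jar | the upper station: the reducing agent]
3. Keeper goes to the upper station with the oxidiser and the solvent jar.  [the lower station: the ammonia bottle, the chlorine cylinder, the fuel sample | the upper station: the oxidiser, the reducing agent, the solvent jar]
4. Keeper goes back to the lower station with the oxidiser.  [the lower station: the ammonia bottle, the chlorine cylinder, the fuel sample, the oxidiser | the upper station: the reducing agent, the solvent jar]
5. Keeper goes to the upper station with the chlorine cylinder and the fuel sample.  [the lower station: the ammonia bottle, the oxidiser | the upper station: the chlorine cylinder, the fuel sample, the reducing agent, the solvent jar]
6. Keeper goes back to the lower station alone.  [the lower station: the ammonia bottle, the oxidiser | the upper station: the chlorine cylinder, the fuel sample, the reducing agent, the solvent jar]
7. Keeper goes to the upper station with the ammonia bottle and the oxidiser.  [the lower station: — | the upper station: the ammonia bottle, the chlorine cylinder, the fuel sample, the oxidiser, the reducing agent, the solvent jar]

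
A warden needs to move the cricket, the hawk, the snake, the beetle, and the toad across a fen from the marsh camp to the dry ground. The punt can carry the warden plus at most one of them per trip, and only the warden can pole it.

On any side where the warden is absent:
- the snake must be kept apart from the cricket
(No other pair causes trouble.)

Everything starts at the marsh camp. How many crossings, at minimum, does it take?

9

Counting alone: the warden can take at most 1 across per trip to the dry ground, so moving all 5 needs at least 5 loaded trips out, with a return between consecutive ones — at least 9 crossings.
The plan below uses exactly 9 crossings, so it is optimal:
1. Warden goes to the dry ground with the cricket.  [the marsh camp: the beetle, the hawk, the snake, the toad | the dry ground: the cricket]
2. Warden goes back to the marsh camp alone.  [the marsh camp: the beetle, the hawk, the snake, the toad | the dry ground: the cricket]
3. Warden goes to the dry ground with the hawk.  [the marsh camp: the beetle, the snake, the toad | the dry ground: the cricket, the hawk]
4. Warden goes back to the marsh camp alone.  [the marsh camp: the beetle, the snake, the toad | the dry ground: the cricket, the hawk]
5. Warden goes to the dry ground with the beetle.  [the marsh camp: the snake, the toad | the dry ground: the beetle, the cricket, the hawk]
6. Warden goes back to the marsh camp alone.  [the marsh camp: the snake, the toad | the dry ground: the beetle, the cricket, the hawk]
7. Warden goes to the dry ground with the toad.  [the marsh camp: the snake | the dry ground: the beetle, the cricket, the hawk, the toad]
8. Warden goes back to the marsh camp alone.  [the marsh camp: the snake | the dry ground: the beetle, the cricket, the hawk, the toad]
9. Warden goes to the dry ground with the snake.  [the marsh camp: — | the dry ground: the beetle, the cricket, the hawk, the snake, the toad]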